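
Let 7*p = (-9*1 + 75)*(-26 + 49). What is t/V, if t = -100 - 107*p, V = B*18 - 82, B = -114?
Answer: 81563/7469 ≈ 10.920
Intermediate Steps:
V = -2134 (V = -114*18 - 82 = -2052 - 82 = -2134)
p = 1518/7 (p = ((-9*1 + 75)*(-26 + 49))/7 = ((-9 + 75)*23)/7 = (66*23)/7 = (1/7)*1518 = 1518/7 ≈ 216.86)
t = -163126/7 (t = -100 - 107*1518/7 = -100 - 162426/7 = -163126/7 ≈ -23304.)
t/V = -163126/7/(-2134) = -163126/7*(-1/2134) = 81563/7469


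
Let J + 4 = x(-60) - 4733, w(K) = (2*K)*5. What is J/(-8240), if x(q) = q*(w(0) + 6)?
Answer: 5097/8240 ≈ 0.61857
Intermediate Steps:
w(K) = 10*K
x(q) = 6*q (x(q) = q*(10*0 + 6) = q*(0 + 6) = q*6 = 6*q)
J = -5097 (J = -4 + (6*(-60) - 4733) = -4 + (-360 - 4733) = -4 - 5093 = -5097)
J/(-8240) = -5097/(-8240) = -5097*(-1/8240) = 5097/8240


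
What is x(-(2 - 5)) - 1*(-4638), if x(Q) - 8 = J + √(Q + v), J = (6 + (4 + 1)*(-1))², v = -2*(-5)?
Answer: 4647 + √13 ≈ 4650.6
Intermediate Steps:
v = 10
J = 1 (J = (6 + 5*(-1))² = (6 - 5)² = 1² = 1)
x(Q) = 9 + √(10 + Q) (x(Q) = 8 + (1 + √(Q + 10)) = 8 + (1 + √(10 + Q)) = 9 + √(10 + Q))
x(-(2 - 5)) - 1*(-4638) = (9 + √(10 - (2 - 5))) - 1*(-4638) = (9 + √(10 - 1*(-3))) + 4638 = (9 + √(10 + 3)) + 4638 = (9 + √13) + 4638 = 4647 + √13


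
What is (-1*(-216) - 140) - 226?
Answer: -150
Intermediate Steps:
(-1*(-216) - 140) - 226 = (216 - 140) - 226 = 76 - 226 = -150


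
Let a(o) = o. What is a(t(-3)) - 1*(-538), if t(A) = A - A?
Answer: 538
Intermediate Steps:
t(A) = 0
a(t(-3)) - 1*(-538) = 0 - 1*(-538) = 0 + 538 = 538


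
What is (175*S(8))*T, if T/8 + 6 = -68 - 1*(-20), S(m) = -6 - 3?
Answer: 680400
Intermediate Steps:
S(m) = -9
T = -432 (T = -48 + 8*(-68 - 1*(-20)) = -48 + 8*(-68 + 20) = -48 + 8*(-48) = -48 - 384 = -432)
(175*S(8))*T = (175*(-9))*(-432) = -1575*(-432) = 680400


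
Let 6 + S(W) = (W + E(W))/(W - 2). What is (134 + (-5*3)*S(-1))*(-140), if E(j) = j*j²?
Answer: -29960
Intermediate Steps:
E(j) = j³
S(W) = -6 + (W + W³)/(-2 + W) (S(W) = -6 + (W + W³)/(W - 2) = -6 + (W + W³)/(-2 + W))
(134 + (-5*3)*S(-1))*(-140) = (134 + (-5*3)*((12 + (-1)³ - 5*(-1))/(-2 - 1)))*(-140) = (134 - 15*(12 - 1 + 5)/(-3))*(-140) = (134 - (-5)*16)*(-140) = (134 - 15*(-16/3))*(-140) = (134 + 80)*(-140) = 214*(-140) = -29960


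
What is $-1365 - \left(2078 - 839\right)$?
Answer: $-2604$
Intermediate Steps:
$-1365 - \left(2078 - 839\right) = -1365 - 1239 = -2604$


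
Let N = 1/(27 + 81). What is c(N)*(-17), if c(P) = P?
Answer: -17/108 ≈ -0.15741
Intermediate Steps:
N = 1/108 ≈ 0.0092593
c(N)*(-17) = (1/108)*(-17) = -17/108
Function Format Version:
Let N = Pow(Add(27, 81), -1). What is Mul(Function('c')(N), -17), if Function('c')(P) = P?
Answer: Rational(-17, 108) ≈ -0.15741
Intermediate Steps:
N = Rational(1, 108) (N = Pow(108, -1) = Rational(1, 108) ≈ 0.0092593)
Mul(Function('c')(N), -17) = Mul(Rational(1, 108), -17) = Rational(-17, 108)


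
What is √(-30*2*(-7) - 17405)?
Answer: I*√16985 ≈ 130.33*I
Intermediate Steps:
√(-30*2*(-7) - 17405) = √(-60*(-7) - 17405) = √(420 - 17405) = √(-16985) = I*√16985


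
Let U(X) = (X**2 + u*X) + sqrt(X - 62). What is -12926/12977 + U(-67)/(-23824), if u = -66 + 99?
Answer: -168755315/154582024 - I*sqrt(129)/23824 ≈ -1.0917 - 0.00047674*I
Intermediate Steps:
u = 33
U(X) = X**2 + sqrt(-62 + X) + 33*X (U(X) = (X**2 + 33*X) + sqrt(X - 62) = (X**2 + 33*X) + sqrt(-62 + X) = X**2 + sqrt(-62 + X) + 33*X)
-12926/12977 + U(-67)/(-23824) = -12926/12977 + ((-67)**2 + sqrt(-62 - 67) + 33*(-67))/(-23824) = -12926*1/12977 + (4489 + sqrt(-129) - 2211)*(-1/23824) = -12926/12977 + (4489 + I*sqrt(129) - 2211)*(-1/23824) = -12926/12977 + (2278 + I*sqrt(129))*(-1/23824) = -12926/12977 + (-1139/11912 - I*sqrt(129)/23824) = -168755315/154582024 - I*sqrt(129)/23824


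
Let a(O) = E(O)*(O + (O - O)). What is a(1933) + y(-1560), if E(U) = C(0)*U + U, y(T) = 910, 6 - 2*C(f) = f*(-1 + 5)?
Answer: 14946866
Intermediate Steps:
C(f) = 3 - 2*f (C(f) = 3 - f*(-1 + 5)/2 = 3 - f*4/2 = 3 - 2*f)
E(U) = 4*U (E(U) = (3 - 2*0)*U + U = (3 + 0)*U + U = 3*U + U = 4*U)
a(O) = 4*O² (a(O) = (4*O)*(O + (O - O)) = (4*O)*(O + 0) = (4*O)*O = 4*O²)
a(1933) + y(-1560) = 4*1933² + 910 = 4*3736489 + 910 = 14945956 + 910 = 14946866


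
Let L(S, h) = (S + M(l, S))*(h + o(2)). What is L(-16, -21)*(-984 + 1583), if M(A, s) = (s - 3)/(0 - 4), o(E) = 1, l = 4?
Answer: 134775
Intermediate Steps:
M(A, s) = ¾ - s/4 (M(A, s) = (-3 + s)/(-4) = (-3 + s)*(-¼) = ¾ - s/4)
L(S, h) = (1 + h)*(¾ + 3*S/4) (L(S, h) = (S + (¾ - S/4))*(h + 1) = (¾ + 3*S/4)*(1 + h) = (1 + h)*(¾ + 3*S/4))
L(-16, -21)*(-984 + 1583) = (¾ + (¾)*(-16) + (¾)*(-21) + (¾)*(-16)*(-21))*(-984 + 1583) = (¾ - 12 - 63/4 + 252)*599 = 225*599 = 134775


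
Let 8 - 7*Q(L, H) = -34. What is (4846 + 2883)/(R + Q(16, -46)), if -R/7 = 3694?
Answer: -7729/25852 ≈ -0.29897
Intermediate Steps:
R = -25858 (R = -7*3694 = -25858)
Q(L, H) = 6 (Q(L, H) = 8/7 - ⅐*(-34) = 8/7 + 34/7 = 6)
(4846 + 2883)/(R + Q(16, -46)) = (4846 + 2883)/(-25858 + 6) = 7729/(-25852) = 7729*(-1/25852) = -7729/25852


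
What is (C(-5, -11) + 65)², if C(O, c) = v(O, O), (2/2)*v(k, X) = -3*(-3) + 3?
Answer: 5929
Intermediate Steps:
v(k, X) = 12 (v(k, X) = -3*(-3) + 3 = 9 + 3 = 12)
C(O, c) = 12
(C(-5, -11) + 65)² = (12 + 65)² = 77² = 5929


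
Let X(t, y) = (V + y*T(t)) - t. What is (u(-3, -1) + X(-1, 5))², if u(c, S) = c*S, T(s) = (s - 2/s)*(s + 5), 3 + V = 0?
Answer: 441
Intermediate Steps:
V = -3 (V = -3 + 0 = -3)
T(s) = (5 + s)*(s - 2/s) (T(s) = (s - 2/s)*(5 + s) = (5 + s)*(s - 2/s))
u(c, S) = S*c
X(t, y) = -3 - t + y*(-2 + t² - 10/t + 5*t) (X(t, y) = (-3 + y*(-2 + t² - 10/t + 5*t)) - t = -3 - t + y*(-2 + t² - 10/t + 5*t))
(u(-3, -1) + X(-1, 5))² = (-1*(-3) + (5*(-10 - (-2 + (-1)² + 5*(-1))) - 1*(-1)*(3 - 1))/(-1))² = (3 - (5*(-10 - (-2 + 1 - 5)) - 1*(-1)*2))² = (3 - (5*(-10 - 1*(-6)) + 2))² = (3 - (5*(-10 + 6) + 2))² = (3 - (5*(-4) + 2))² = (3 - (-20 + 2))² = (3 - 1*(-18))² = (3 + 18)² = 21² = 441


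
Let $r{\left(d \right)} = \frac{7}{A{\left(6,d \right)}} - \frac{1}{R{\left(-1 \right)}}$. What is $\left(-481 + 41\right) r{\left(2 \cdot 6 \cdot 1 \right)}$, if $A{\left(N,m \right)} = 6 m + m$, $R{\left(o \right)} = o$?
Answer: $- \frac{1430}{3} \approx -476.67$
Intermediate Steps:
$A{\left(N,m \right)} = 7 m$
$r{\left(d \right)} = 1 + \frac{1}{d}$ ($r{\left(d \right)} = \frac{7}{7 d} - \frac{1}{-1} = 7 \frac{1}{7 d} - -1 = \frac{1}{d} + 1 = 1 + \frac{1}{d}$)
$\left(-481 + 41\right) r{\left(2 \cdot 6 \cdot 1 \right)} = \left(-481 + 41\right) \frac{1 + 2 \cdot 6 \cdot 1}{2 \cdot 6 \cdot 1} = - 440 \frac{1 + 12 \cdot 1}{12 \cdot 1} = - 440 \frac{1 + 12}{12} = - 440 \cdot \frac{1}{12} \cdot 13 = \left(-440\right) \frac{13}{12} = - \frac{1430}{3}$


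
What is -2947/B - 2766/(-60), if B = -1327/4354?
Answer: 128924127/13270 ≈ 9715.5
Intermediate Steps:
B = -1327/4354 (B = -1327*1/4354 = -1327/4354 ≈ -0.30478)
-2947/B - 2766/(-60) = -2947/(-1327/4354) - 2766/(-60) = -2947*(-4354/1327) - 2766*(-1/60) = 12831238/1327 + 461/10 = 128924127/13270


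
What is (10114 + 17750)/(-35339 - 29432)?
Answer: -27864/64771 ≈ -0.43019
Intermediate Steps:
(10114 + 17750)/(-35339 - 29432) = 27864/(-64771) = 27864*(-1/64771) = -27864/64771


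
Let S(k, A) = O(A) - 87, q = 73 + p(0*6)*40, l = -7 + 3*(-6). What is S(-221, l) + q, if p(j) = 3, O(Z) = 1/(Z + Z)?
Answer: 5299/50 ≈ 105.98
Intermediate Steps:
l = -25 (l = -7 - 18 = -25)
O(Z) = 1/(2*Z)
q = 193 (q = 73 + 3*40 = 73 + 120 = 193)
S(k, A) = -87 + 1/(2*A) (S(k, A) = 1/(2*A) - 87 = -87 + 1/(2*A))
S(-221, l) + q = (-87 + (1/2)/(-25)) + 193 = (-87 + (1/2)*(-1/25)) + 193 = (-87 - 1/50) + 193 = -4351/50 + 193 = 5299/50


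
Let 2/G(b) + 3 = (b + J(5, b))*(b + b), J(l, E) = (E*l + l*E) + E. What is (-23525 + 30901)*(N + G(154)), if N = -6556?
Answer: -27523917476384/569181 ≈ -4.8357e+7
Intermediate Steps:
J(l, E) = E + 2*E*l (J(l, E) = (E*l + E*l) + E = 2*E*l + E = E + 2*E*l)
G(b) = 2/(-3 + 24*b²) (G(b) = 2/(-3 + (b + b*(1 + 2*5))*(b + b)) = 2/(-3 + (b + b*(1 + 10))*(2*b)) = 2/(-3 + (b + b*11)*(2*b)) = 2/(-3 + (b + 11*b)*(2*b)) = 2/(-3 + (12*b)*(2*b)) = 2/(-3 + 24*b²))
(-23525 + 30901)*(N + G(154)) = (-23525 + 30901)*(-6556 + 2/(3*(-1 + 8*154²))) = 7376*(-6556 + 2/(3*(-1 + 8*23716))) = 7376*(-6556 + 2/(3*(-1 + 189728))) = 7376*(-6556 + (⅔)/189727) = 7376*(-6556 + (⅔)*(1/189727)) = 7376*(-6556 + 2/569181) = 7376*(-3731550634/569181) = -27523917476384/569181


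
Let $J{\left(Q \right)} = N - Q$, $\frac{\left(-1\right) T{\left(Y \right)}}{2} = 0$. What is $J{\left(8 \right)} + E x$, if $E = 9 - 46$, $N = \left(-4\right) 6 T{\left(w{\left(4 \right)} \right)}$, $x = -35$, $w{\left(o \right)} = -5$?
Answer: $1287$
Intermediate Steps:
$T{\left(Y \right)} = 0$ ($T{\left(Y \right)} = \left(-2\right) 0 = 0$)
$N = 0$ ($N = \left(-4\right) 6 \cdot 0 = \left(-24\right) 0 = 0$)
$E = -37$
$J{\left(Q \right)} = - Q$ ($J{\left(Q \right)} = 0 - Q = - Q$)
$J{\left(8 \right)} + E x = \left(-1\right) 8 - -1295 = -8 + 1295 = 1287$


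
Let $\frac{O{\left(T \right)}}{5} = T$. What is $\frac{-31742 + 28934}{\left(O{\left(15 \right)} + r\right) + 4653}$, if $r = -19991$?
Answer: $\frac{2808}{15263} \approx 0.18397$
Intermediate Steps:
$O{\left(T \right)} = 5 T$
$\frac{-31742 + 28934}{\left(O{\left(15 \right)} + r\right) + 4653} = \frac{-31742 + 28934}{\left(5 \cdot 15 - 19991\right) + 4653} = - \frac{2808}{\left(75 - 19991\right) + 4653} = - \frac{2808}{-19916 + 4653} = - \frac{2808}{-15263} = \left(-2808\right) \left(- \frac{1}{15263}\right) = \frac{2808}{15263}$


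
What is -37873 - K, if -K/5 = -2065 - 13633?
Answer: -116363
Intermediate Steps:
K = 78490 (K = -5*(-2065 - 13633) = -5*(-15698) = 78490)
-37873 - K = -37873 - 1*78490 = -37873 - 78490 = -116363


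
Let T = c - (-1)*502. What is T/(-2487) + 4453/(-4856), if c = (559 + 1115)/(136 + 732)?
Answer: -94651817/84538104 ≈ -1.1196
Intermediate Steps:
c = 27/14 (c = 1674/868 = 1674*(1/868) = 27/14 ≈ 1.9286)
T = 7055/14 (T = 27/14 - (-1)*502 = 27/14 - 1*(-502) = 27/14 + 502 = 7055/14 ≈ 503.93)
T/(-2487) + 4453/(-4856) = (7055/14)/(-2487) + 4453/(-4856) = (7055/14)*(-1/2487) + 4453*(-1/4856) = -7055/34818 - 4453/4856 = -94651817/84538104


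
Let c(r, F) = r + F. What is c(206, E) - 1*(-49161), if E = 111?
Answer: 49478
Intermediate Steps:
c(r, F) = F + r
c(206, E) - 1*(-49161) = (111 + 206) - 1*(-49161) = 317 + 49161 = 49478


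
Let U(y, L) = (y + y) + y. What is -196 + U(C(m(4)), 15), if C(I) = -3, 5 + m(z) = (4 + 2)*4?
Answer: -205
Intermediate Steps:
m(z) = 19 (m(z) = -5 + (4 + 2)*4 = -5 + 6*4 = -5 + 24 = 19)
U(y, L) = 3*y (U(y, L) = 2*y + y = 3*y)
-196 + U(C(m(4)), 15) = -196 + 3*(-3) = -196 - 9 = -205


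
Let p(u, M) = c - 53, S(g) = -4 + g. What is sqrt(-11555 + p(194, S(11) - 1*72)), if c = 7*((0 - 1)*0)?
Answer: 2*I*sqrt(2902) ≈ 107.74*I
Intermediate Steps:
c = 0 (c = 7*(-1*0) = 7*0 = 0)
p(u, M) = -53 (p(u, M) = 0 - 53 = -53)
sqrt(-11555 + p(194, S(11) - 1*72)) = sqrt(-11555 - 53) = sqrt(-11608) = 2*I*sqrt(2902)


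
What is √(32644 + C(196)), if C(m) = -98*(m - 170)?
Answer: 12*√209 ≈ 173.48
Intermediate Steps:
C(m) = 16660 - 98*m (C(m) = -98*(-170 + m) = 16660 - 98*m)
√(32644 + C(196)) = √(32644 + (16660 - 98*196)) = √(32644 + (16660 - 19208)) = √(32644 - 2548) = √30096 = 12*√209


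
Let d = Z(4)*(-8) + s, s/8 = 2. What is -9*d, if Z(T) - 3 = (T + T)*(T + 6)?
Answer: 5832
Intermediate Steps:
Z(T) = 3 + 2*T*(6 + T) (Z(T) = 3 + (T + T)*(T + 6) = 3 + (2*T)*(6 + T) = 3 + 2*T*(6 + T))
s = 16 (s = 8*2 = 16)
d = -648 (d = (3 + 2*4² + 12*4)*(-8) + 16 = (3 + 2*16 + 48)*(-8) + 16 = (3 + 32 + 48)*(-8) + 16 = 83*(-8) + 16 = -664 + 16 = -648)
-9*d = -9*(-648) = 5832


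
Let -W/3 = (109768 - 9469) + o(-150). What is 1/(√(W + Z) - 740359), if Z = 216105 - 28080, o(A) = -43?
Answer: -740359/548131561624 - 3*I*√12527/548131561624 ≈ -1.3507e-6 - 6.1258e-10*I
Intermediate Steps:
W = -300768 (W = -3*((109768 - 9469) - 43) = -3*(100299 - 43) = -3*100256 = -300768)
Z = 188025
1/(√(W + Z) - 740359) = 1/(√(-300768 + 188025) - 740359) = 1/(√(-112743) - 740359) = 1/(3*I*√12527 - 740359) = 1/(-740359 + 3*I*√12527)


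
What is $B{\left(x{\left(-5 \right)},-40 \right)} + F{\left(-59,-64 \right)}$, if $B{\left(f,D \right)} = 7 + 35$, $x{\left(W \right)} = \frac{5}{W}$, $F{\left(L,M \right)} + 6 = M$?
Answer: $-28$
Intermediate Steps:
$F{\left(L,M \right)} = -6 + M$
$B{\left(f,D \right)} = 42$
$B{\left(x{\left(-5 \right)},-40 \right)} + F{\left(-59,-64 \right)} = 42 - 70 = -28$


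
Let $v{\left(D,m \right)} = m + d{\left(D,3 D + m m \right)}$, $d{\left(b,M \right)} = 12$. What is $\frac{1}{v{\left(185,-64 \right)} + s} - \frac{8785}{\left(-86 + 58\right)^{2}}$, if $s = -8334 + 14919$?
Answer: $- \frac{8198803}{731696} \approx -11.205$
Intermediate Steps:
$v{\left(D,m \right)} = 12 + m$ ($v{\left(D,m \right)} = m + 12 = 12 + m$)
$s = 6585$
$\frac{1}{v{\left(185,-64 \right)} + s} - \frac{8785}{\left(-86 + 58\right)^{2}} = \frac{1}{\left(12 - 64\right) + 6585} - \frac{8785}{\left(-86 + 58\right)^{2}} = \frac{1}{-52 + 6585} - \frac{8785}{\left(-28\right)^{2}} = \frac{1}{6533} - \frac{8785}{784} = \frac{1}{6533} - \frac{1255}{112} = - \frac{8198803}{731696}$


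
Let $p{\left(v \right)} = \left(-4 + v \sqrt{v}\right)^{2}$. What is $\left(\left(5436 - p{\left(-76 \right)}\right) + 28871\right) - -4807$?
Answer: $478074 - 1216 i \sqrt{19} \approx 4.7807 \cdot 10^{5} - 5300.4 i$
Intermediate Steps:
$p{\left(v \right)} = \left(-4 + v^{\frac{3}{2}}\right)^{2}$
$\left(\left(5436 - p{\left(-76 \right)}\right) + 28871\right) - -4807 = \left(\left(5436 - \left(-4 + \left(-76\right)^{\frac{3}{2}}\right)^{2}\right) + 28871\right) - -4807 = \left(\left(5436 - \left(-4 - 152 i \sqrt{19}\right)^{2}\right) + 28871\right) + \left(-31 + 4838\right) = \left(34307 - \left(-4 - 152 i \sqrt{19}\right)^{2}\right) + 4807 = 39114 - \left(-4 - 152 i \sqrt{19}\right)^{2}$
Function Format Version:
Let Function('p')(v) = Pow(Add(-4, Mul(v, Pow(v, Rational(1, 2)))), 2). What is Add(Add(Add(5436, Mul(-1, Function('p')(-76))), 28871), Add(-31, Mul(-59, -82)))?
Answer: Add(478074, Mul(-1216, I, Pow(19, Rational(1, 2)))) ≈ Add(4.7807e+5, Mul(-5300.4, I))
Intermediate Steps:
Function('p')(v) = Pow(Add(-4, Pow(v, Rational(3, 2))), 2)
Add(Add(Add(5436, Mul(-1, Function('p')(-76))), 28871), Add(-31, Mul(-59, -82))) = Add(Add(Add(5436, Mul(-1, Pow(Add(-4, Pow(-76, Rational(3, 2))), 2))), 28871), Add(-31, Mul(-59, -82))) = Add(Add(Add(5436, Mul(-1, Pow(Add(-4, Mul(-152, I, Pow(19, Rational(1, 2)))), 2))), 28871), Add(-31, 4838)) = Add(Add(34307, Mul(-1, Pow(Add(-4, Mul(-152, I, Pow(19, Rational(1, 2)))), 2))), 4807) = Add(39114, Mul(-1, Pow(Add(-4, Mul(-152, I, Pow(19, Rational(1, 2)))), 2)))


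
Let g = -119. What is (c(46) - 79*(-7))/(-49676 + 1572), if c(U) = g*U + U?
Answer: 4875/48104 ≈ 0.10134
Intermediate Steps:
c(U) = -118*U (c(U) = -119*U + U = -118*U)
(c(46) - 79*(-7))/(-49676 + 1572) = (-118*46 - 79*(-7))/(-49676 + 1572) = (-5428 + 553)/(-48104) = -4875*(-1/48104) = 4875/48104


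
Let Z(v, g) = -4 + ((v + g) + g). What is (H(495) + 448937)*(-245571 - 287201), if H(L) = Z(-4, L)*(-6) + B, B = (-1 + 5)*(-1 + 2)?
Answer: -236044101828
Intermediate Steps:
Z(v, g) = -4 + v + 2*g (Z(v, g) = -4 + ((g + v) + g) = -4 + (v + 2*g) = -4 + v + 2*g)
B = 4 (B = 4*1 = 4)
H(L) = 52 - 12*L (H(L) = (-4 - 4 + 2*L)*(-6) + 4 = (-8 + 2*L)*(-6) + 4 = (48 - 12*L) + 4 = 52 - 12*L)
(H(495) + 448937)*(-245571 - 287201) = ((52 - 12*495) + 448937)*(-245571 - 287201) = ((52 - 5940) + 448937)*(-532772) = (-5888 + 448937)*(-532772) = 443049*(-532772) = -236044101828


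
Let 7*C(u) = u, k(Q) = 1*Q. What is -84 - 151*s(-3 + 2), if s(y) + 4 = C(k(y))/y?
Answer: 3489/7 ≈ 498.43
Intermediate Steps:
k(Q) = Q
C(u) = u/7
s(y) = -27/7 (s(y) = -4 + (y/7)/y = -4 + 1/7 = -27/7)
-84 - 151*s(-3 + 2) = -84 - 151*(-27/7) = -84 + 4077/7 = 3489/7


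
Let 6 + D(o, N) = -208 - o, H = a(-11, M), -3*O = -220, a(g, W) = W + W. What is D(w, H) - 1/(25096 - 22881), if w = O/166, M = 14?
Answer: -118272389/551535 ≈ -214.44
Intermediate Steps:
a(g, W) = 2*W
O = 220/3 (O = -⅓*(-220) = 220/3 ≈ 73.333)
H = 28 (H = 2*14 = 28)
w = 110/249 (w = (220/3)/166 = (220/3)*(1/166) = 110/249 ≈ 0.44177)
D(o, N) = -214 - o (D(o, N) = -6 + (-208 - o) = -214 - o)
D(w, H) - 1/(25096 - 22881) = (-214 - 1*110/249) - 1/(25096 - 22881) = (-214 - 110/249) - 1/2215 = -53396/249 - 1*1/2215 = -53396/249 - 1/2215 = -118272389/551535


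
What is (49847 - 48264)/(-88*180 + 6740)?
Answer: -1583/9100 ≈ -0.17396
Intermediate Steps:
(49847 - 48264)/(-88*180 + 6740) = 1583/(-15840 + 6740) = 1583/(-9100) = 1583*(-1/9100) = -1583/9100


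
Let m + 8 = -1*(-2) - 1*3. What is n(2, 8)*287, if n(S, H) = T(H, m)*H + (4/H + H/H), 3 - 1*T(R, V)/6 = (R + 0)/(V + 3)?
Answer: 120253/2 ≈ 60127.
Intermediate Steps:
m = -9 (m = -8 + (-1*(-2) - 1*3) = -8 + (2 - 3) = -8 - 1 = -9)
T(R, V) = 18 - 6*R/(3 + V) (T(R, V) = 18 - 6*(R + 0)/(V + 3) = 18 - 6*R/(3 + V))
n(S, H) = 1 + 4/H + H*(18 + H) (n(S, H) = (6*(9 - H + 3*(-9))/(3 - 9))*H + (4/H + H/H) = (6*(9 - H - 27)/(-6))*H + (4/H + 1) = (6*(-⅙)*(-18 - H))*H + (1 + 4/H) = (18 + H)*H + (1 + 4/H) = H*(18 + H) + (1 + 4/H) = 1 + 4/H + H*(18 + H))
n(2, 8)*287 = ((4 + 8*(1 + 8*(18 + 8)))/8)*287 = ((4 + 8*(1 + 8*26))/8)*287 = ((4 + 8*(1 + 208))/8)*287 = ((4 + 8*209)/8)*287 = ((4 + 1672)/8)*287 = ((⅛)*1676)*287 = (419/2)*287 = 120253/2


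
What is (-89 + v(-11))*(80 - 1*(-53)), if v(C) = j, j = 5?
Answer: -11172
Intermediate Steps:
v(C) = 5
(-89 + v(-11))*(80 - 1*(-53)) = (-89 + 5)*(80 - 1*(-53)) = -84*(80 + 53) = -84*133 = -11172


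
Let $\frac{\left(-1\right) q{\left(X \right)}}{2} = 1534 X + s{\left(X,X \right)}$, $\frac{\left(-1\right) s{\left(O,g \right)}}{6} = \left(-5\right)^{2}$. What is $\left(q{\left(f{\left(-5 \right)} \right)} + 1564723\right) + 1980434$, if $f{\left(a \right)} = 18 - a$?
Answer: $3474893$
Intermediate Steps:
$s{\left(O,g \right)} = -150$ ($s{\left(O,g \right)} = - 6 \left(-5\right)^{2} = \left(-6\right) 25 = -150$)
$q{\left(X \right)} = 300 - 3068 X$ ($q{\left(X \right)} = - 2 \left(1534 X - 150\right) = - 2 \left(-150 + 1534 X\right) = 300 - 3068 X$)
$\left(q{\left(f{\left(-5 \right)} \right)} + 1564723\right) + 1980434 = \left(\left(300 - 3068 \left(18 - -5\right)\right) + 1564723\right) + 1980434 = \left(\left(300 - 3068 \left(18 + 5\right)\right) + 1564723\right) + 1980434 = \left(\left(300 - 70564\right) + 1564723\right) + 1980434 = \left(-70264 + 1564723\right) + 1980434 = 1494459 + 1980434 = 3474893$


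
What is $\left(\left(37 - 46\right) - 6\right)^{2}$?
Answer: $225$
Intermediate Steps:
$\left(\left(37 - 46\right) - 6\right)^{2} = \left(-9 - 6\right)^{2} = \left(-15\right)^{2} = 225$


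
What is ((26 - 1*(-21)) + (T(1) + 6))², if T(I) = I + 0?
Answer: 2916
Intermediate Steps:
T(I) = I
((26 - 1*(-21)) + (T(1) + 6))² = ((26 - 1*(-21)) + (1 + 6))² = ((26 + 21) + 7)² = (47 + 7)² = 54² = 2916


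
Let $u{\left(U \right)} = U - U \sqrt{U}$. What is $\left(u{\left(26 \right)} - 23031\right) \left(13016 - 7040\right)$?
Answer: $-137477880 - 155376 \sqrt{26} \approx -1.3827 \cdot 10^{8}$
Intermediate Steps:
$u{\left(U \right)} = U - U^{\frac{3}{2}}$
$\left(u{\left(26 \right)} - 23031\right) \left(13016 - 7040\right) = \left(\left(26 - 26^{\frac{3}{2}}\right) - 23031\right) \left(13016 - 7040\right) = \left(\left(26 - 26 \sqrt{26}\right) - 23031\right) 5976 = \left(-23005 - 26 \sqrt{26}\right) 5976 = -137477880 - 155376 \sqrt{26}$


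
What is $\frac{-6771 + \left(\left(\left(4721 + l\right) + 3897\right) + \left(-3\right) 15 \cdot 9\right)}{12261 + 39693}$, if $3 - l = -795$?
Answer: $\frac{160}{3711} \approx 0.043115$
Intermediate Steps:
$l = 798$ ($l = 3 - -795 = 3 + 795 = 798$)
$\frac{-6771 + \left(\left(\left(4721 + l\right) + 3897\right) + \left(-3\right) 15 \cdot 9\right)}{12261 + 39693} = \frac{-6771 + \left(\left(\left(4721 + 798\right) + 3897\right) + \left(-3\right) 15 \cdot 9\right)}{12261 + 39693} = \frac{-6771 + \left(\left(5519 + 3897\right) - 405\right)}{51954} = \left(-6771 + \left(9416 - 405\right)\right) \frac{1}{51954} = \left(-6771 + 9011\right) \frac{1}{51954} = 2240 \cdot \frac{1}{51954} = \frac{160}{3711}$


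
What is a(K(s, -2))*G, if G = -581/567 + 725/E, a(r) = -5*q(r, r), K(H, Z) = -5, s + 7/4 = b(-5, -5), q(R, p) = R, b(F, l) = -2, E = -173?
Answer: -1827100/14013 ≈ -130.39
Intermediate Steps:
s = -15/4 (s = -7/4 - 2 = -15/4 ≈ -3.7500)
a(r) = -5*r
G = -73084/14013 (G = -581/567 + 725/(-173) = -581*1/567 + 725*(-1/173) = -83/81 - 725/173 = -73084/14013 ≈ -5.2154)
a(K(s, -2))*G = -5*(-5)*(-73084/14013) = 25*(-73084/14013) = -1827100/14013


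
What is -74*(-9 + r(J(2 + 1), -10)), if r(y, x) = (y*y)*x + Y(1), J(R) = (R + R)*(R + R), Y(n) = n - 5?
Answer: 960002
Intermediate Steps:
Y(n) = -5 + n
J(R) = 4*R² (J(R) = (2*R)*(2*R) = 4*R²)
r(y, x) = -4 + x*y² (r(y, x) = (y*y)*x + (-5 + 1) = y²*x - 4 = x*y² - 4 = -4 + x*y²)
-74*(-9 + r(J(2 + 1), -10)) = -74*(-9 + (-4 - 10*16*(2 + 1)⁴)) = -74*(-9 + (-4 - 10*(4*3²)²)) = -74*(-9 + (-4 - 10*(4*9)²)) = -74*(-9 + (-4 - 10*36²)) = -74*(-9 + (-4 - 10*1296)) = -74*(-9 + (-4 - 12960)) = -74*(-9 - 12964) = -74*(-12973) = -1*(-960002) = 960002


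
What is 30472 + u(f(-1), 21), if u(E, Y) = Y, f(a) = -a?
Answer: 30493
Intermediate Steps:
30472 + u(f(-1), 21) = 30472 + 21 = 30493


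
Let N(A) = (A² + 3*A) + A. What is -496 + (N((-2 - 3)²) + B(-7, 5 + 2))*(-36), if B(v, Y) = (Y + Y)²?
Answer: -33652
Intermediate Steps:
B(v, Y) = 4*Y² (B(v, Y) = (2*Y)² = 4*Y²)
N(A) = A² + 4*A
-496 + (N((-2 - 3)²) + B(-7, 5 + 2))*(-36) = -496 + ((-2 - 3)²*(4 + (-2 - 3)²) + 4*(5 + 2)²)*(-36) = -496 + ((-5)²*(4 + (-5)²) + 4*7²)*(-36) = -496 + (25*(4 + 25) + 4*49)*(-36) = -496 + (25*29 + 196)*(-36) = -496 + (725 + 196)*(-36) = -496 + 921*(-36) = -496 - 33156 = -33652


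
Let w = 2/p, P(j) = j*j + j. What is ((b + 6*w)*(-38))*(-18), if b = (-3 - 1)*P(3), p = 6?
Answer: -31464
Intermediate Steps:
P(j) = j + j**2 (P(j) = j**2 + j = j + j**2)
b = -48 (b = (-3 - 1)*(3*(1 + 3)) = -12*4 = -4*12 = -48)
w = 1/3 (w = 2/6 = 2*(1/6) = 1/3 ≈ 0.33333)
((b + 6*w)*(-38))*(-18) = ((-48 + 6*(1/3))*(-38))*(-18) = ((-48 + 2)*(-38))*(-18) = -46*(-38)*(-18) = 1748*(-18) = -31464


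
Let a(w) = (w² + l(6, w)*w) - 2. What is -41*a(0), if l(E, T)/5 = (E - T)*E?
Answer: 82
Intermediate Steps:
l(E, T) = 5*E*(E - T) (l(E, T) = 5*((E - T)*E) = 5*(E*(E - T)) = 5*E*(E - T))
a(w) = -2 + w² + w*(180 - 30*w) (a(w) = (w² + (5*6*(6 - w))*w) - 2 = (w² + (180 - 30*w)*w) - 2 = (w² + w*(180 - 30*w)) - 2 = -2 + w² + w*(180 - 30*w))
-41*a(0) = -41*(-2 - 29*0² + 180*0) = -41*(-2 - 29*0 + 0) = -41*(-2 + 0 + 0) = -41*(-2) = 82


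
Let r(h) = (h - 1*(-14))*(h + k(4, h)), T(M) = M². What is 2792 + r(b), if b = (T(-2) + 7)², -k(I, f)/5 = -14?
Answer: 28577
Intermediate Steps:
k(I, f) = 70 (k(I, f) = -5*(-14) = 70)
b = 121 (b = ((-2)² + 7)² = (4 + 7)² = 11² = 121)
r(h) = (14 + h)*(70 + h) (r(h) = (h - 1*(-14))*(h + 70) = (h + 14)*(70 + h) = (14 + h)*(70 + h))
2792 + r(b) = 2792 + (980 + 121² + 84*121) = 2792 + (980 + 14641 + 10164) = 2792 + 25785 = 28577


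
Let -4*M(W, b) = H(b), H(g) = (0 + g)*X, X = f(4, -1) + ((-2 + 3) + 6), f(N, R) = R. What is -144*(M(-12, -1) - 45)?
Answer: 6264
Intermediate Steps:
X = 6 (X = -1 + ((-2 + 3) + 6) = -1 + (1 + 6) = -1 + 7 = 6)
H(g) = 6*g (H(g) = (0 + g)*6 = g*6 = 6*g)
M(W, b) = -3*b/2
-144*(M(-12, -1) - 45) = -144*(-3/2*(-1) - 45) = -144*(3/2 - 45) = -144*(-87/2) = 6264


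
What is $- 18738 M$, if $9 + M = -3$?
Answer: $224856$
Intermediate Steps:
$M = -12$ ($M = -9 - 3 = -12$)
$- 18738 M = \left(-18738\right) \left(-12\right) = 224856$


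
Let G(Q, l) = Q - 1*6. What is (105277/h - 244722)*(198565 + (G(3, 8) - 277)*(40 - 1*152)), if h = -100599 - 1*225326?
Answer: -733563049399019/13037 ≈ -5.6268e+10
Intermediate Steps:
G(Q, l) = -6 + Q (G(Q, l) = Q - 6 = -6 + Q)
h = -325925 (h = -100599 - 225326 = -325925)
(105277/h - 244722)*(198565 + (G(3, 8) - 277)*(40 - 1*152)) = (105277/(-325925) - 244722)*(198565 + ((-6 + 3) - 277)*(40 - 1*152)) = (105277*(-1/325925) - 244722)*(198565 + (-3 - 277)*(40 - 152)) = (-105277/325925 - 244722)*(198565 - 280*(-112)) = -79761123127*(198565 + 31360)/325925 = -79761123127/325925*229925 = -733563049399019/13037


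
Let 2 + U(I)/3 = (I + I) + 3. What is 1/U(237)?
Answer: 1/1425 ≈ 0.00070175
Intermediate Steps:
U(I) = 3 + 6*I (U(I) = -6 + 3*((I + I) + 3) = -6 + 3*(2*I + 3) = -6 + 3*(3 + 2*I) = -6 + (9 + 6*I) = 3 + 6*I)
1/U(237) = 1/(3 + 6*237) = 1/(3 + 1422) = 1/1425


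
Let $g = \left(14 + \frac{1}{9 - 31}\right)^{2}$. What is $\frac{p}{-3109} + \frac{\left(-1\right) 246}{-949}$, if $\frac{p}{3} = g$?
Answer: $\frac{101843073}{1428013444} \approx 0.071318$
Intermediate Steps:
$g = \frac{94249}{484}$ ($g = \left(14 + \frac{1}{-22}\right)^{2} = \left(14 - \frac{1}{22}\right)^{2} = \left(\frac{307}{22}\right)^{2} = \frac{94249}{484} \approx 194.73$)
$p = \frac{282747}{484}$ ($p = 3 \cdot \frac{94249}{484} = \frac{282747}{484} \approx 584.19$)
$\frac{p}{-3109} + \frac{\left(-1\right) 246}{-949} = \frac{282747}{484 \left(-3109\right)} + \frac{\left(-1\right) 246}{-949} = \frac{282747}{484} \left(- \frac{1}{3109}\right) - - \frac{246}{949} = - \frac{282747}{1504756} + \frac{246}{949} = \frac{101843073}{1428013444}$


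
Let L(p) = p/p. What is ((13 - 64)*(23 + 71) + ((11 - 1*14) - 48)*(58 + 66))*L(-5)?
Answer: -11118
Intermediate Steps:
L(p) = 1
((13 - 64)*(23 + 71) + ((11 - 1*14) - 48)*(58 + 66))*L(-5) = ((13 - 64)*(23 + 71) + ((11 - 1*14) - 48)*(58 + 66))*1 = (-51*94 + ((11 - 14) - 48)*124)*1 = (-4794 + (-3 - 48)*124)*1 = (-4794 - 51*124)*1 = (-4794 - 6324)*1 = -11118*1 = -11118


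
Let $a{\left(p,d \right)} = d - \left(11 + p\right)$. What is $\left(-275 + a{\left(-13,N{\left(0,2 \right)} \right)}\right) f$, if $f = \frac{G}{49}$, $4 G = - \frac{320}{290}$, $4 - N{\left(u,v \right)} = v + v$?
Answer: $\frac{312}{203} \approx 1.5369$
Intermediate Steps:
$N{\left(u,v \right)} = 4 - 2 v$ ($N{\left(u,v \right)} = 4 - \left(v + v\right) = 4 - 2 v$)
$G = - \frac{8}{29}$ ($G = \frac{\left(-320\right) \frac{1}{290}}{4} = \frac{1}{4} \left(- \frac{32}{29}\right) = - \frac{8}{29} \approx -0.27586$)
$a{\left(p,d \right)} = -11 + d - p$ ($a{\left(p,d \right)} = d - \left(11 + p\right) = -11 + d - p$)
$f = - \frac{8}{1421}$ ($f = - \frac{8}{29 \cdot 49} = \left(- \frac{8}{29}\right) \frac{1}{49} = - \frac{8}{1421} \approx -0.0056298$)
$\left(-275 + a{\left(-13,N{\left(0,2 \right)} \right)}\right) f = \left(-275 - -2\right) \left(- \frac{8}{1421}\right) = \left(-275 + \left(-11 + \left(4 - 4\right) + 13\right)\right) \left(- \frac{8}{1421}\right) = \left(-275 + \left(-11 + 0 + 13\right)\right) \left(- \frac{8}{1421}\right) = \left(-275 + 2\right) \left(- \frac{8}{1421}\right) = \left(-273\right) \left(- \frac{8}{1421}\right) = \frac{312}{203}$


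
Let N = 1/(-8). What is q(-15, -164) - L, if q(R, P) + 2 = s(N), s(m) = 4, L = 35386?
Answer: -35384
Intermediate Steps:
N = -1/8 ≈ -0.12500
q(R, P) = 2 (q(R, P) = -2 + 4 = 2)
q(-15, -164) - L = 2 - 1*35386 = 2 - 35386 = -35384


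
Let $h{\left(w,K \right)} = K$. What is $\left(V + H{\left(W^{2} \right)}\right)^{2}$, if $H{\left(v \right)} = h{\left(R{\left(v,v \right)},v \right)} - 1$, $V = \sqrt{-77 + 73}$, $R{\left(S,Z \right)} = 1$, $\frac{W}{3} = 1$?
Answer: $60 + 32 i \approx 60.0 + 32.0 i$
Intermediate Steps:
$W = 3$ ($W = 3 \cdot 1 = 3$)
$V = 2 i$ ($V = \sqrt{-4} = 2 i \approx 2.0 i$)
$H{\left(v \right)} = -1 + v$ ($H{\left(v \right)} = v - 1 = -1 + v$)
$\left(V + H{\left(W^{2} \right)}\right)^{2} = \left(2 i - \left(1 - 3^{2}\right)\right)^{2} = \left(2 i + \left(-1 + 9\right)\right)^{2} = \left(2 i + 8\right)^{2} = \left(8 + 2 i\right)^{2}$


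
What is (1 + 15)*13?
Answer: 208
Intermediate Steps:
(1 + 15)*13 = 16*13 = 208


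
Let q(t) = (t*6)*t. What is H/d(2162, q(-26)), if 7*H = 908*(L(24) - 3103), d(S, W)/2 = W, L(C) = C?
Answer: -698933/14196 ≈ -49.234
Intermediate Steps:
q(t) = 6*t² (q(t) = (6*t)*t = 6*t²)
d(S, W) = 2*W
H = -2795732/7 (H = (908*(24 - 3103))/7 = (908*(-3079))/7 = (⅐)*(-2795732) = -2795732/7 ≈ -3.9939e+5)
H/d(2162, q(-26)) = -2795732/(7*(2*(6*(-26)²))) = -2795732/(7*(2*(6*676))) = -2795732/(7*(2*4056)) = -2795732/7/8112 = -2795732/7*1/8112 = -698933/14196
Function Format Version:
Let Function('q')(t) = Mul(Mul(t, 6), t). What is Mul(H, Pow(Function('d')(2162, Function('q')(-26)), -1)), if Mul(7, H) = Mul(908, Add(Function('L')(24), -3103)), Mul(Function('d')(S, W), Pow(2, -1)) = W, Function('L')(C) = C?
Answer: Rational(-698933, 14196) ≈ -49.234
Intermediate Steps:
Function('q')(t) = Mul(6, Pow(t, 2)) (Function('q')(t) = Mul(Mul(6, t), t) = Mul(6, Pow(t, 2)))
Function('d')(S, W) = Mul(2, W)
H = Rational(-2795732, 7) (H = Mul(Rational(1, 7), Mul(908, Add(24, -3103))) = Mul(Rational(1, 7), Mul(908, -3079)) = Mul(Rational(1, 7), -2795732) = Rational(-2795732, 7) ≈ -3.9939e+5)
Mul(H, Pow(Function('d')(2162, Function('q')(-26)), -1)) = Mul(Rational(-2795732, 7), Pow(Mul(2, Mul(6, Pow(-26, 2))), -1)) = Mul(Rational(-2795732, 7), Pow(Mul(2, Mul(6, 676)), -1)) = Mul(Rational(-2795732, 7), Pow(Mul(2, 4056), -1)) = Mul(Rational(-2795732, 7), Pow(8112, -1)) = Mul(Rational(-2795732, 7), Rational(1, 8112)) = Rational(-698933, 14196)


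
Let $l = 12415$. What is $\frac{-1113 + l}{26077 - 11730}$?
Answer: $\frac{11302}{14347} \approx 0.78776$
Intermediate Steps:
$\frac{-1113 + l}{26077 - 11730} = \frac{-1113 + 12415}{26077 - 11730} = \frac{11302}{14347}$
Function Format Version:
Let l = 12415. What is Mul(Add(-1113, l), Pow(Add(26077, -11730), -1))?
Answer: Rational(11302, 14347) ≈ 0.78776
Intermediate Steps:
Mul(Add(-1113, l), Pow(Add(26077, -11730), -1)) = Mul(Add(-1113, 12415), Pow(Add(26077, -11730), -1)) = Mul(11302, Pow(14347, -1)) = Mul(11302, Rational(1, 14347)) = Rational(11302, 14347)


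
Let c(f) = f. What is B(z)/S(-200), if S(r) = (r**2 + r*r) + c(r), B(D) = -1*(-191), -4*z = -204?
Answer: 191/79800 ≈ 0.0023935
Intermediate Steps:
z = 51 (z = -1/4*(-204) = 51)
B(D) = 191
S(r) = r + 2*r**2 (S(r) = (r**2 + r*r) + r = (r**2 + r**2) + r = 2*r**2 + r = r + 2*r**2)
B(z)/S(-200) = 191/((-200*(1 + 2*(-200)))) = 191/((-200*(1 - 400))) = 191/((-200*(-399))) = 191/79800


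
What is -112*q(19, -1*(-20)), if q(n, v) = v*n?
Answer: -42560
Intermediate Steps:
q(n, v) = n*v
-112*q(19, -1*(-20)) = -2128*(-1*(-20)) = -2128*20 = -112*380 = -42560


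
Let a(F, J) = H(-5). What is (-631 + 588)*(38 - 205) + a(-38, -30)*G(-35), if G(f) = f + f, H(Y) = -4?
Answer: 7461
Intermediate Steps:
a(F, J) = -4
G(f) = 2*f
(-631 + 588)*(38 - 205) + a(-38, -30)*G(-35) = (-631 + 588)*(38 - 205) - 8*(-35) = -43*(-167) - 4*(-70) = 7181 + 280 = 7461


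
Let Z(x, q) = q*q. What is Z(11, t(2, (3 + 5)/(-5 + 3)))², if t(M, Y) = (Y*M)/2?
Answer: 256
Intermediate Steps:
t(M, Y) = M*Y/2 (t(M, Y) = (M*Y)*(½) = M*Y/2)
Z(x, q) = q²
Z(11, t(2, (3 + 5)/(-5 + 3)))² = (((½)*2*((3 + 5)/(-5 + 3)))²)² = (((½)*2*(8/(-2)))²)² = (((½)*2*(8*(-½)))²)² = (((½)*2*(-4))²)² = ((-4)²)² = 16² = 256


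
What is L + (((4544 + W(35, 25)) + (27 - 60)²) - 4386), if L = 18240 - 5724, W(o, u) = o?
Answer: 13798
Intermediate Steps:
L = 12516
L + (((4544 + W(35, 25)) + (27 - 60)²) - 4386) = 12516 + (((4544 + 35) + (27 - 60)²) - 4386) = 12516 + ((4579 + (-33)²) - 4386) = 12516 + ((4579 + 1089) - 4386) = 12516 + (5668 - 4386) = 12516 + 1282 = 13798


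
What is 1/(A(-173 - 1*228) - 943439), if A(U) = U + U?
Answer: -1/944241 ≈ -1.0591e-6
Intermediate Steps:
A(U) = 2*U
1/(A(-173 - 1*228) - 943439) = 1/(2*(-173 - 1*228) - 943439) = 1/(2*(-173 - 228) - 943439) = 1/(2*(-401) - 943439) = 1/(-802 - 943439) = 1/(-944241) = -1/944241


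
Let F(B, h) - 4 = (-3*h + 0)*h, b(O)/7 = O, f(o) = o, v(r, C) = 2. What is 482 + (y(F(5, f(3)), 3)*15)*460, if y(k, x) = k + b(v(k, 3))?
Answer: -61618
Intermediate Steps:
b(O) = 7*O
F(B, h) = 4 - 3*h² (F(B, h) = 4 + (-3*h + 0)*h = 4 + (-3*h)*h = 4 - 3*h²)
y(k, x) = 14 + k (y(k, x) = k + 7*2 = k + 14 = 14 + k)
482 + (y(F(5, f(3)), 3)*15)*460 = 482 + ((14 + (4 - 3*3²))*15)*460 = 482 + ((14 + (4 - 3*9))*15)*460 = 482 + ((14 + (4 - 27))*15)*460 = 482 + ((14 - 23)*15)*460 = 482 - 9*15*460 = 482 - 135*460 = 482 - 62100 = -61618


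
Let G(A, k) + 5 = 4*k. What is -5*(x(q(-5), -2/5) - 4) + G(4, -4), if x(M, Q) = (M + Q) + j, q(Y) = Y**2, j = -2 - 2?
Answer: -104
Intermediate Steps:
G(A, k) = -5 + 4*k
j = -4
x(M, Q) = -4 + M + Q (x(M, Q) = (M + Q) - 4 = -4 + M + Q)
-5*(x(q(-5), -2/5) - 4) + G(4, -4) = -5*((-4 + (-5)**2 - 2/5) - 4) + (-5 + 4*(-4)) = -5*((-4 + 25 - 2*1/5) - 4) + (-5 - 16) = -5*((-4 + 25 - 2/5) - 4) - 21 = -5*(103/5 - 4) - 21 = -5*83/5 - 21 = -83 - 21 = -104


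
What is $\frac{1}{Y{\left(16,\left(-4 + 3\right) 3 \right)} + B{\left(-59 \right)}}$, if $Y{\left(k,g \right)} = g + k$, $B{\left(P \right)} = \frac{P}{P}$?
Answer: $\frac{1}{14} \approx 0.071429$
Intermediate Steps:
$B{\left(P \right)} = 1$
$\frac{1}{Y{\left(16,\left(-4 + 3\right) 3 \right)} + B{\left(-59 \right)}} = \frac{1}{\left(\left(-4 + 3\right) 3 + 16\right) + 1} = \frac{1}{\left(\left(-1\right) 3 + 16\right) + 1} = \frac{1}{\left(-3 + 16\right) + 1} = \frac{1}{13 + 1} = \frac{1}{14}$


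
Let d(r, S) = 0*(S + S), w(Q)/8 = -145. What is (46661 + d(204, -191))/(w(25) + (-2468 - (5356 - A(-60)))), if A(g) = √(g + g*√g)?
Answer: 46661/(2*(-4492 + √15*√(-1 - 2*I*√15))) ≈ -5.202 + 0.0094287*I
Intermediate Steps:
w(Q) = -1160 (w(Q) = 8*(-145) = -1160)
A(g) = √(g + g^(3/2))
d(r, S) = 0 (d(r, S) = 0*(2*S) = 0)
(46661 + d(204, -191))/(w(25) + (-2468 - (5356 - A(-60)))) = (46661 + 0)/(-1160 + (-2468 - (5356 - √(-60 + (-60)^(3/2))))) = 46661/(-1160 + (-2468 - (5356 - √(-60 - 120*I*√15)))) = 46661/(-1160 + (-2468 + (-5356 + √(-60 - 120*I*√15)))) = 46661/(-1160 + (-7824 + √(-60 - 120*I*√15))) = 46661/(-8984 + √(-60 - 120*I*√15))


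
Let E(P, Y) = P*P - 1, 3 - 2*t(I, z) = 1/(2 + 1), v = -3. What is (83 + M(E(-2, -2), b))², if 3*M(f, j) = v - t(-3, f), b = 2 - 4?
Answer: 538756/81 ≈ 6651.3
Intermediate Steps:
t(I, z) = 4/3 (t(I, z) = 3/2 - 1/(2*(2 + 1)) = 3/2 - ½/3 = 3/2 - ½*⅓ = 3/2 - ⅙ = 4/3)
E(P, Y) = -1 + P² (E(P, Y) = P² - 1 = -1 + P²)
b = -2
M(f, j) = -13/9 (M(f, j) = (-3 - 1*4/3)/3 = (-3 - 4/3)/3 = (⅓)*(-13/3) = -13/9)
(83 + M(E(-2, -2), b))² = (83 - 13/9)² = (734/9)² = 538756/81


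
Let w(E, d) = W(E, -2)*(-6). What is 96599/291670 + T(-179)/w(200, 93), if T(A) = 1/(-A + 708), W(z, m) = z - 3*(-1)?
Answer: 26090495891/78777587805 ≈ 0.33119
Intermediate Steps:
W(z, m) = 3 + z (W(z, m) = z + 3 = 3 + z)
T(A) = 1/(708 - A)
w(E, d) = -18 - 6*E (w(E, d) = (3 + E)*(-6) = -18 - 6*E)
96599/291670 + T(-179)/w(200, 93) = 96599/291670 + (-1/(-708 - 179))/(-18 - 6*200) = 96599*(1/291670) + (-1/(-887))/(-18 - 1200) = 96599/291670 - 1*(-1/887)/(-1218) = 96599/291670 + (1/887)*(-1/1218) = 96599/291670 - 1/1080366 = 26090495891/78777587805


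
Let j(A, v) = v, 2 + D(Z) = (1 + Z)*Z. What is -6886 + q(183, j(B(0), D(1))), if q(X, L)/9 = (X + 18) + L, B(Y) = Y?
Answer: -5077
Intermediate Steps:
D(Z) = -2 + Z*(1 + Z) (D(Z) = -2 + (1 + Z)*Z = -2 + Z*(1 + Z))
q(X, L) = 162 + 9*L + 9*X (q(X, L) = 9*((X + 18) + L) = 9*((18 + X) + L) = 9*(18 + L + X) = 162 + 9*L + 9*X)
-6886 + q(183, j(B(0), D(1))) = -6886 + (162 + 9*(-2 + 1 + 1²) + 9*183) = -6886 + (162 + 9*(-2 + 1 + 1) + 1647) = -6886 + (162 + 9*0 + 1647) = -6886 + (162 + 0 + 1647) = -6886 + 1809 = -5077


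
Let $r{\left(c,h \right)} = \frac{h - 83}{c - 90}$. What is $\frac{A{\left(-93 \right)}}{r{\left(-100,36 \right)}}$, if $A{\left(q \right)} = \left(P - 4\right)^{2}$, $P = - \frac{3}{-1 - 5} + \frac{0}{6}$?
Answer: $\frac{4655}{94} \approx 49.521$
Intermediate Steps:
$P = \frac{1}{2}$ ($P = - \frac{3}{-6} + 0 \cdot \frac{1}{6} = \left(-3\right) \left(- \frac{1}{6}\right) + 0 = \frac{1}{2} + 0 = \frac{1}{2} \approx 0.5$)
$r{\left(c,h \right)} = \frac{-83 + h}{-90 + c}$
$A{\left(q \right)} = \frac{49}{4}$ ($A{\left(q \right)} = \left(\frac{1}{2} - 4\right)^{2} = \left(- \frac{7}{2}\right)^{2} = \frac{49}{4}$)
$\frac{A{\left(-93 \right)}}{r{\left(-100,36 \right)}} = \frac{49}{4 \frac{-83 + 36}{-90 - 100}} = \frac{49}{4 \frac{1}{-190} \left(-47\right)} = \frac{49}{4 \left(\left(- \frac{1}{190}\right) \left(-47\right)\right)} = \frac{49}{4 \cdot \frac{47}{190}} = \frac{49}{4} \cdot \frac{190}{47} = \frac{4655}{94}$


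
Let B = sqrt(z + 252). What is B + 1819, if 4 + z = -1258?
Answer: 1819 + I*sqrt(1010) ≈ 1819.0 + 31.78*I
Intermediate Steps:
z = -1262 (z = -4 - 1258 = -1262)
B = I*sqrt(1010) (B = sqrt(-1262 + 252) = sqrt(-1010) = I*sqrt(1010) ≈ 31.78*I)
B + 1819 = I*sqrt(1010) + 1819 = 1819 + I*sqrt(1010)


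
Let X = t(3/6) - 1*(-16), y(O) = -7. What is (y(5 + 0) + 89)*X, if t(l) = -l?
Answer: 1271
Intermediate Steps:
X = 31/2 (X = -3/6 - 1*(-16) = -3/6 + 16 = -1*½ + 16 = -½ + 16 = 31/2 ≈ 15.500)
(y(5 + 0) + 89)*X = (-7 + 89)*(31/2) = 82*(31/2) = 1271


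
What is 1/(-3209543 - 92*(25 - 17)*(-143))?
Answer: -1/3104295 ≈ -3.2213e-7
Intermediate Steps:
1/(-3209543 - 92*(25 - 17)*(-143)) = 1/(-3209543 - 92*8*(-143)) = 1/(-3209543 - 736*(-143)) = 1/(-3209543 + 105248) = 1/(-3104295) = -1/3104295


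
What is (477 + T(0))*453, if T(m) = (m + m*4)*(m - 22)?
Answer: 216081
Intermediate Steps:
T(m) = 5*m*(-22 + m) (T(m) = (m + 4*m)*(-22 + m) = (5*m)*(-22 + m) = 5*m*(-22 + m))
(477 + T(0))*453 = (477 + 5*0*(-22 + 0))*453 = (477 + 5*0*(-22))*453 = (477 + 0)*453 = 477*453 = 216081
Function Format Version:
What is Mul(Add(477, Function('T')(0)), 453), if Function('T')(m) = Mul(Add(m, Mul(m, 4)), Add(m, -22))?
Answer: 216081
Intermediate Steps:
Function('T')(m) = Mul(5, m, Add(-22, m)) (Function('T')(m) = Mul(Add(m, Mul(4, m)), Add(-22, m)) = Mul(Mul(5, m), Add(-22, m)) = Mul(5, m, Add(-22, m)))
Mul(Add(477, Function('T')(0)), 453) = Mul(Add(477, Mul(5, 0, Add(-22, 0))), 453) = Mul(Add(477, Mul(5, 0, -22)), 453) = Mul(Add(477, 0), 453) = Mul(477, 453) = 216081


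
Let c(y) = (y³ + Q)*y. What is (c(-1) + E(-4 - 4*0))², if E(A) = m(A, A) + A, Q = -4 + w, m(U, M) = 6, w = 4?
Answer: 9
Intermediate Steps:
Q = 0 (Q = -4 + 4 = 0)
E(A) = 6 + A
c(y) = y⁴ (c(y) = (y³ + 0)*y = y³*y = y⁴)
(c(-1) + E(-4 - 4*0))² = ((-1)⁴ + (6 + (-4 - 4*0)))² = (1 + (6 + (-4 + 0)))² = (1 + (6 - 4))² = (1 + 2)² = 3² = 9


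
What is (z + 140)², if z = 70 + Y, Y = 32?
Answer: 58564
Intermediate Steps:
z = 102 (z = 70 + 32 = 102)
(z + 140)² = (102 + 140)² = 242² = 58564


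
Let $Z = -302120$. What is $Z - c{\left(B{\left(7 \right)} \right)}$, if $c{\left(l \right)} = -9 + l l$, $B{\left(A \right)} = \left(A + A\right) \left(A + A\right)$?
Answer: $-340527$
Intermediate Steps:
$B{\left(A \right)} = 4 A^{2}$ ($B{\left(A \right)} = 2 A 2 A = 4 A^{2}$)
$c{\left(l \right)} = -9 + l^{2}$
$Z - c{\left(B{\left(7 \right)} \right)} = -302120 - \left(-9 + \left(4 \cdot 7^{2}\right)^{2}\right) = -302120 - \left(-9 + \left(4 \cdot 49\right)^{2}\right) = -302120 - \left(-9 + 196^{2}\right) = -302120 - \left(-9 + 38416\right) = -302120 - 38407 = -340527$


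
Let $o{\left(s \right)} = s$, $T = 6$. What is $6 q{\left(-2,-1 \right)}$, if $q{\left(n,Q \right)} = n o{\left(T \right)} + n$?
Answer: $-84$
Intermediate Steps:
$q{\left(n,Q \right)} = 7 n$ ($q{\left(n,Q \right)} = n 6 + n = 6 n + n = 7 n$)
$6 q{\left(-2,-1 \right)} = 6 \cdot 7 \left(-2\right) = 6 \left(-14\right) = -84$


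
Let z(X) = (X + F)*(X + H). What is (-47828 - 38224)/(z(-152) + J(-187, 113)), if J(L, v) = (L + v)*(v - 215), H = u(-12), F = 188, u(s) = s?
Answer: -7171/137 ≈ -52.343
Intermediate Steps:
H = -12
z(X) = (-12 + X)*(188 + X) (z(X) = (X + 188)*(X - 12) = (188 + X)*(-12 + X) = (-12 + X)*(188 + X))
J(L, v) = (-215 + v)*(L + v) (J(L, v) = (L + v)*(-215 + v) = (-215 + v)*(L + v))
(-47828 - 38224)/(z(-152) + J(-187, 113)) = (-47828 - 38224)/((-2256 + (-152)² + 176*(-152)) + (113² - 215*(-187) - 215*113 - 187*113)) = -86052/((-2256 + 23104 - 26752) + (12769 + 40205 - 24295 - 21131)) = -86052/(-5904 + 7548) = -86052/1644 = -86052*1/1644 = -7171/137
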